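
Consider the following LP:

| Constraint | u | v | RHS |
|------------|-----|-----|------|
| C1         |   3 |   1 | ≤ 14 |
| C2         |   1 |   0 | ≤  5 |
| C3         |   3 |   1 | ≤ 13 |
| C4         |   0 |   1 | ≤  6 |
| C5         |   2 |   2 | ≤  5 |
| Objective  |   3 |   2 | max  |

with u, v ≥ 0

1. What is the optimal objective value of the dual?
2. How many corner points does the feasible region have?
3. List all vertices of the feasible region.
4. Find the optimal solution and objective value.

1. 7.5 (by strong duality, equal to the primal optimum)
2. 3
3. (0, 0), (2.5, 0), (0, 2.5)
4. u = 2.5, v = 0, z = 7.5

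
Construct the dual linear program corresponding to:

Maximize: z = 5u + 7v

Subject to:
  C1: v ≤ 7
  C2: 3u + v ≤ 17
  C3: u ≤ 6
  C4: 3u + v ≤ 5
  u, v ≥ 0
Minimize: z = 7y1 + 17y2 + 6y3 + 5y4

Subject to:
  C1: -3y2 - y3 - 3y4 ≤ -5
  C2: -y1 - y2 - y4 ≤ -7
  y1, y2, y3, y4 ≥ 0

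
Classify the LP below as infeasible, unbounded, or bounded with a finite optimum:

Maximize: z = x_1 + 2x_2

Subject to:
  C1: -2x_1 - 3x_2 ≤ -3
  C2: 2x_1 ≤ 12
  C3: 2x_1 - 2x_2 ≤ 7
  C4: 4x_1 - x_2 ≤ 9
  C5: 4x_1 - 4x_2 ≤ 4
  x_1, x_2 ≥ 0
Feasible point: (0, 1) satisfies every constraint, so the LP is feasible.
Direction d = (0, 1): for each constraint row a, a·d ≤ 0 —
  (-2)(0) + (-3)(1) = -3 ≤ 0
  (2)(0) + (0)(1) = 0 ≤ 0
  (2)(0) + (-2)(1) = -2 ≤ 0
  (4)(0) + (-1)(1) = -1 ≤ 0
  (4)(0) + (-4)(1) = -4 ≤ 0
and d ≥ 0, so (0, 1) + t·d stays feasible for every t ≥ 0. Along this ray z = x_1 + 2x_2 changes by 2 per unit t, so z → +∞.

The LP is unbounded; z can be made arbitrarily large.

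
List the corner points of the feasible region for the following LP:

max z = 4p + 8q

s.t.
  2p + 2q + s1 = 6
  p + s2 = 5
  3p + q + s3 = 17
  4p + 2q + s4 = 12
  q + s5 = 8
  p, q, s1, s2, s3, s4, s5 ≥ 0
Each vertex is the intersection of two constraint boundaries that also satisfies all remaining constraints:
  p = 0 and q = 0 → (0, 0)
  2p + 2q = 6 and 4p + 2q = 12 → (3, 0)
  2p + 2q = 6 and p = 0 → (0, 3)

Vertices: (0, 0), (3, 0), (0, 3)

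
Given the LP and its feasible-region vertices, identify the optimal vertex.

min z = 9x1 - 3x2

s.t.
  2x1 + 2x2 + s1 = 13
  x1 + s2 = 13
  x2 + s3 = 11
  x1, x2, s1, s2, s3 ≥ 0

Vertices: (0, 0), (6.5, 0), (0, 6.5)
(0, 6.5) with z = -19.5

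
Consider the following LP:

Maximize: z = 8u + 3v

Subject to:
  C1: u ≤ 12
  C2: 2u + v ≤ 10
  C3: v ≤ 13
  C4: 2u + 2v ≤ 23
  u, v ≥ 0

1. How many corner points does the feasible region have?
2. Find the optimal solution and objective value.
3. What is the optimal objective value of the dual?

1. 3
2. u = 5, v = 0, z = 40
3. 40 (by strong duality, equal to the primal optimum)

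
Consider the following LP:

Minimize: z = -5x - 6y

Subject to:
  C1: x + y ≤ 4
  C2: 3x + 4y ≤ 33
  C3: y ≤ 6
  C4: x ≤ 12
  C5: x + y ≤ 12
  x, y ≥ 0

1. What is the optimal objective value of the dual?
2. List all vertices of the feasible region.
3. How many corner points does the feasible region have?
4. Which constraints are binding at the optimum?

1. -24 (by strong duality, equal to the primal optimum)
2. (0, 0), (4, 0), (0, 4)
3. 3
4. C1, x ≥ 0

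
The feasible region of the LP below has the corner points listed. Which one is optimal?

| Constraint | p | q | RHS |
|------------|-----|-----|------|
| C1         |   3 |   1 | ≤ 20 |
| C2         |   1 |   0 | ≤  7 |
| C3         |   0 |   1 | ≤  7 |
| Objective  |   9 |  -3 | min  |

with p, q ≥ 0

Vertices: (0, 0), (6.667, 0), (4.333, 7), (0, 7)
Evaluating z = 9p - 3q at each vertex:
  (0, 0): z = 0
  (6.667, 0): z = 60
  (4.333, 7): z = 18
  (0, 7): z = -21

The smallest value is z = -21, attained at (0, 7).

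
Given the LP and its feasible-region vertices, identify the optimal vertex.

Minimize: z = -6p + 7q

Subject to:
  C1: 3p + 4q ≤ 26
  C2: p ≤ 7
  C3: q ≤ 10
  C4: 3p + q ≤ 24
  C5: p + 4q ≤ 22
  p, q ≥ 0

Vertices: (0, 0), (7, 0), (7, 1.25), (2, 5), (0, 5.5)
Evaluating z = -6p + 7q at each vertex:
  (0, 0): z = 0
  (7, 0): z = -42
  (7, 1.25): z = -33.25
  (2, 5): z = 23
  (0, 5.5): z = 38.5

The smallest value is z = -42, attained at (7, 0).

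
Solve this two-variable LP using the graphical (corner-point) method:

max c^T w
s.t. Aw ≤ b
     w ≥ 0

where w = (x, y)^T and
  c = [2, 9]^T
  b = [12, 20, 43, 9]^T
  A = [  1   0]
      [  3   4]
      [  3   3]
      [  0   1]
Each vertex is the intersection of two constraint boundaries that also satisfies all remaining constraints:
  x = 0 and y = 0 → (0, 0)
  3x + 4y = 20 and y = 0 → (6.667, 0)
  3x + 4y = 20 and x = 0 → (0, 5)

Evaluating z = 2x + 9y at each vertex:
  (0, 0): z = 0
  (6.667, 0): z = 13.33
  (0, 5): z = 45

The maximum is at (0, 5) with z = 45.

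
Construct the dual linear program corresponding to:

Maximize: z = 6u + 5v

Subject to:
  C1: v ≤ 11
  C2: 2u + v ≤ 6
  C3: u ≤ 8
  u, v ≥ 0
Minimize: z = 11y1 + 6y2 + 8y3

Subject to:
  C1: -2y2 - y3 ≤ -6
  C2: -y1 - y2 ≤ -5
  y1, y2, y3 ≥ 0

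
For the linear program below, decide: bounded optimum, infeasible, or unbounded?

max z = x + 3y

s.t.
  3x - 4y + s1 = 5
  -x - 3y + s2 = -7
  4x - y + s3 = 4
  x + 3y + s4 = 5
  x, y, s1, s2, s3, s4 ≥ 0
The row x + 3y + s4 = 5 with s4 ≥ 0 requires x + 3y ≤ 5, while the row -x - 3y + s2 = -7 with s2 ≥ 0 is equivalent to x + 3y ≥ 7. Together they would need 7 ≤ x + 3y ≤ 5, which is impossible since 7 > 5. No point satisfies all constraints.

Infeasible: no point satisfies all constraints simultaneously.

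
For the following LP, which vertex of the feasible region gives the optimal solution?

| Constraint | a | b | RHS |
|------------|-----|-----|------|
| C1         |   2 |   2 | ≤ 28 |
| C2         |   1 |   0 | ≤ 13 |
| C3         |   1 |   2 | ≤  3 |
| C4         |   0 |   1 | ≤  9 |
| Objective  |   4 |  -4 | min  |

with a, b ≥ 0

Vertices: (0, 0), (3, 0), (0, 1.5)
Evaluating z = 4a - 4b at each vertex:
  (0, 0): z = 0
  (3, 0): z = 12
  (0, 1.5): z = -6

The smallest value is z = -6, attained at (0, 1.5).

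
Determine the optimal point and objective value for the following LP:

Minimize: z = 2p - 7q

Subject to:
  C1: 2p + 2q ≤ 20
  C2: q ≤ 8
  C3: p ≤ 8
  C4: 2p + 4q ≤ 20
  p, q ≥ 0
Each vertex is the intersection of two constraint boundaries that also satisfies all remaining constraints:
  p = 0 and q = 0 → (0, 0)
  p = 8 and q = 0 → (8, 0)
  p = 8 and 2p + 4q = 20 → (8, 1)
  2p + 4q = 20 and p = 0 → (0, 5)

Evaluating z = 2p - 7q at each vertex:
  (0, 0): z = 0
  (8, 0): z = 16
  (8, 1): z = 9
  (0, 5): z = -35

The minimum is at (0, 5) with z = -35.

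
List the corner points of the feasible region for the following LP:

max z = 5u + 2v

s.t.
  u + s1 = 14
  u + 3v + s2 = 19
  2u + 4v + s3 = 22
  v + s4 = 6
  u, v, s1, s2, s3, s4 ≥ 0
Each vertex is the intersection of two constraint boundaries that also satisfies all remaining constraints:
  u = 0 and v = 0 → (0, 0)
  2u + 4v = 22 and v = 0 → (11, 0)
  2u + 4v = 22 and u = 0 → (0, 5.5)

Vertices: (0, 0), (11, 0), (0, 5.5)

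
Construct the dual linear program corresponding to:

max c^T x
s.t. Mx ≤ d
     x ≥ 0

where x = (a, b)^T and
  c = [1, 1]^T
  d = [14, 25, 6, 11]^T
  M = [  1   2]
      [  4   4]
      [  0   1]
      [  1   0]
Minimize: z = 14y1 + 25y2 + 6y3 + 11y4

Subject to:
  C1: -y1 - 4y2 - y4 ≤ -1
  C2: -2y1 - 4y2 - y3 ≤ -1
  y1, y2, y3, y4 ≥ 0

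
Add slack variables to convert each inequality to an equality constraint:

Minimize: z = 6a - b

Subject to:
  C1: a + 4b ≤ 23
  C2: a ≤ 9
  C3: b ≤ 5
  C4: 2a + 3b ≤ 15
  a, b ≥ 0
min z = 6a - b

s.t.
  a + 4b + s1 = 23
  a + s2 = 9
  b + s3 = 5
  2a + 3b + s4 = 15
  a, b, s1, s2, s3, s4 ≥ 0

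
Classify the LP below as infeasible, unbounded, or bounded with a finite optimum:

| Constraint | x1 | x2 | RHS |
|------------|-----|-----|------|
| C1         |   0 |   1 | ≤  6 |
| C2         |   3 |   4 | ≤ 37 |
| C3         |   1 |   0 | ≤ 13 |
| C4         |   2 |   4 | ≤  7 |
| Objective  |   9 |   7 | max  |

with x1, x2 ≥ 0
The point (3.5, 0) satisfies every constraint, so the LP is feasible; the constraints give x1 ≤ 13 and x2 ≤ 6, which with x1, x2 ≥ 0 keep the feasible region inside a bounded box. A feasible, bounded LP attains a finite optimum at a vertex.

Feasible with finite optimum z* = 31.5 at (3.5, 0).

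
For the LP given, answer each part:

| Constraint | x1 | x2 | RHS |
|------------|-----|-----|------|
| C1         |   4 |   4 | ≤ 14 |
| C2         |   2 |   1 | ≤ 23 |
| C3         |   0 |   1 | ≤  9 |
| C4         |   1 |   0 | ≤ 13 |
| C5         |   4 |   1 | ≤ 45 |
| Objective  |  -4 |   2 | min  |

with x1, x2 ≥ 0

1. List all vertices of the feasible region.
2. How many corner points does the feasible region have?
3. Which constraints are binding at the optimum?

1. (0, 0), (3.5, 0), (0, 3.5)
2. 3
3. C1, x2 ≥ 0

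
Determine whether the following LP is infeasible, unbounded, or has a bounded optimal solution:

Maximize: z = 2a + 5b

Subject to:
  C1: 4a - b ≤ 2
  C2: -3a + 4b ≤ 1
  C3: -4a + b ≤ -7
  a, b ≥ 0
C1 requires 4a - b ≤ 2, while C3 (-4a + b ≤ -7) is equivalent to 4a - b ≥ 7. Together they would need 7 ≤ 4a - b ≤ 2, which is impossible since 7 > 2. No point satisfies all constraints.

The feasible region is empty; the LP is infeasible.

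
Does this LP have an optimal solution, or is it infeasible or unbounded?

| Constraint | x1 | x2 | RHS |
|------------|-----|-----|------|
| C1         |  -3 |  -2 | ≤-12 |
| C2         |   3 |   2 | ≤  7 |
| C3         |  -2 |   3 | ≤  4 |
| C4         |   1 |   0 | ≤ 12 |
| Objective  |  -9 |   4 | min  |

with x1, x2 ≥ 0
C2 requires 3x1 + 2x2 ≤ 7, while C1 (-3x1 - 2x2 ≤ -12) is equivalent to 3x1 + 2x2 ≥ 12. Together they would need 12 ≤ 3x1 + 2x2 ≤ 7, which is impossible since 12 > 7. No point satisfies all constraints.

Infeasible: no point satisfies all constraints simultaneously.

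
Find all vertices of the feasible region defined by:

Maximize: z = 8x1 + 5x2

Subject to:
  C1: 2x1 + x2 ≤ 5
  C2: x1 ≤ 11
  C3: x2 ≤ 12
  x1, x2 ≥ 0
Each vertex is the intersection of two constraint boundaries that also satisfies all remaining constraints:
  x1 = 0 and x2 = 0 → (0, 0)
  2x1 + x2 = 5 and x2 = 0 → (2.5, 0)
  2x1 + x2 = 5 and x1 = 0 → (0, 5)

Vertices: (0, 0), (2.5, 0), (0, 5)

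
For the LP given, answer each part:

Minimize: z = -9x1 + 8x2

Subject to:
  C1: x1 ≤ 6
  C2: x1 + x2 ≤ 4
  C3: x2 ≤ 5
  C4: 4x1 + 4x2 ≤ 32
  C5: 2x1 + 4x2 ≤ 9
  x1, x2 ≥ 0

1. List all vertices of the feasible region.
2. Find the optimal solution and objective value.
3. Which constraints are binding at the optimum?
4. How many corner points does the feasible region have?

1. (0, 0), (4, 0), (3.5, 0.5), (0, 2.25)
2. x1 = 4, x2 = 0, z = -36
3. C2, x2 ≥ 0
4. 4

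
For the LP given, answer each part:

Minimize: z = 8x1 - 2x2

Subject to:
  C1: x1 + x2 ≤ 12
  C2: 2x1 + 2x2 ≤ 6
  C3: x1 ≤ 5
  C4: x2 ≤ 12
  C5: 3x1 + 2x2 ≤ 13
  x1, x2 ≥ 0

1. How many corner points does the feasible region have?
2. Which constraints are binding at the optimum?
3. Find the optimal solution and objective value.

1. 3
2. C2, x1 ≥ 0
3. x1 = 0, x2 = 3, z = -6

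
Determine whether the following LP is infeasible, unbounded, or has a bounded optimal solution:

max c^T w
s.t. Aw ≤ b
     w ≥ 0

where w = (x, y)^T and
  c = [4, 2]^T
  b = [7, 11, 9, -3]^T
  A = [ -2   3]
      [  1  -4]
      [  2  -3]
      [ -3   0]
Feasible point: (1, 0) satisfies every constraint, so the LP is feasible.
Direction d = (3, 2): for each constraint row a, a·d ≤ 0 —
  (-2)(3) + (3)(2) = 0 ≤ 0
  (1)(3) + (-4)(2) = -5 ≤ 0
  (2)(3) + (-3)(2) = 0 ≤ 0
  (-3)(3) + (0)(2) = -9 ≤ 0
and d ≥ 0, so (1, 0) + t·d stays feasible for every t ≥ 0. Along this ray z = 4x + 2y changes by 16 per unit t, so z → +∞.

The LP is unbounded; z can be made arbitrarily large.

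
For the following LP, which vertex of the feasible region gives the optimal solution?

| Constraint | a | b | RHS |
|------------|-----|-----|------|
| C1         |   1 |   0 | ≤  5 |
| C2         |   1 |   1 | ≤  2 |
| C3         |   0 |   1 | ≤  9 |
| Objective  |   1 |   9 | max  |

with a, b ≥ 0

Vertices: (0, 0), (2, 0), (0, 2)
(0, 2) with z = 18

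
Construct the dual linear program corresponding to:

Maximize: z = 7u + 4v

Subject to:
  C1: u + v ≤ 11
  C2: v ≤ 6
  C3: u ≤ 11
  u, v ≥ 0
Minimize: z = 11y1 + 6y2 + 11y3

Subject to:
  C1: -y1 - y3 ≤ -7
  C2: -y1 - y2 ≤ -4
  y1, y2, y3 ≥ 0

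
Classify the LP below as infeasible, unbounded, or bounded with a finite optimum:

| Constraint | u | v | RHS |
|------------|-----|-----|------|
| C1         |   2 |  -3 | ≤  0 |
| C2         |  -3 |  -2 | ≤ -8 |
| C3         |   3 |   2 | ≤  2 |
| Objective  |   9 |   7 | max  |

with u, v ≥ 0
C3 requires 3u + 2v ≤ 2, while C2 (-3u - 2v ≤ -8) is equivalent to 3u + 2v ≥ 8. Together they would need 8 ≤ 3u + 2v ≤ 2, which is impossible since 8 > 2. No point satisfies all constraints.

Infeasible — the constraint set is empty.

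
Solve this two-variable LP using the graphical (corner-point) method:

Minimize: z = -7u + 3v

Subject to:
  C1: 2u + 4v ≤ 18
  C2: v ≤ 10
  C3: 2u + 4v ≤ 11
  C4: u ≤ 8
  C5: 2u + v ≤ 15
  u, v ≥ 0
Each vertex is the intersection of two constraint boundaries that also satisfies all remaining constraints:
  u = 0 and v = 0 → (0, 0)
  2u + 4v = 11 and v = 0 → (5.5, 0)
  2u + 4v = 11 and u = 0 → (0, 2.75)

Evaluating z = -7u + 3v at each vertex:
  (0, 0): z = 0
  (5.5, 0): z = -38.5
  (0, 2.75): z = 8.25

The minimum is at (5.5, 0) with z = -38.5.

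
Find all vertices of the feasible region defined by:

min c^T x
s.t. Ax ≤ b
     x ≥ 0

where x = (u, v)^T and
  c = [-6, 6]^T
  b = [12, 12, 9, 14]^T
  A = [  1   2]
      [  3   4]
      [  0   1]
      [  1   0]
Each vertex is the intersection of two constraint boundaries that also satisfies all remaining constraints:
  u = 0 and v = 0 → (0, 0)
  3u + 4v = 12 and v = 0 → (4, 0)
  3u + 4v = 12 and u = 0 → (0, 3)

Vertices: (0, 0), (4, 0), (0, 3)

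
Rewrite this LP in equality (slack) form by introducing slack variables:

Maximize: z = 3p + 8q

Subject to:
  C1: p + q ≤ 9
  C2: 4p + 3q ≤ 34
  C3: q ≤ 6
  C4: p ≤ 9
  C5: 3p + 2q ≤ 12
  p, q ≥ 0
max z = 3p + 8q

s.t.
  p + q + s1 = 9
  4p + 3q + s2 = 34
  q + s3 = 6
  p + s4 = 9
  3p + 2q + s5 = 12
  p, q, s1, s2, s3, s4, s5 ≥ 0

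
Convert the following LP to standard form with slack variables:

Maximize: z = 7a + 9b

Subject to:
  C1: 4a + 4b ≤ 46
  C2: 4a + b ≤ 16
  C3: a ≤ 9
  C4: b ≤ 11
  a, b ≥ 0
max z = 7a + 9b

s.t.
  4a + 4b + s1 = 46
  4a + b + s2 = 16
  a + s3 = 9
  b + s4 = 11
  a, b, s1, s2, s3, s4 ≥ 0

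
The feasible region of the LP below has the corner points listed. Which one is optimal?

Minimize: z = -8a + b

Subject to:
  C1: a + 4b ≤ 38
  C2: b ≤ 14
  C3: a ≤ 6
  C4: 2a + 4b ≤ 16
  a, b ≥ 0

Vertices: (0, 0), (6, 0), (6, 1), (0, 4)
Evaluating z = -8a + b at each vertex:
  (0, 0): z = 0
  (6, 0): z = -48
  (6, 1): z = -47
  (0, 4): z = 4

The smallest value is z = -48, attained at (6, 0).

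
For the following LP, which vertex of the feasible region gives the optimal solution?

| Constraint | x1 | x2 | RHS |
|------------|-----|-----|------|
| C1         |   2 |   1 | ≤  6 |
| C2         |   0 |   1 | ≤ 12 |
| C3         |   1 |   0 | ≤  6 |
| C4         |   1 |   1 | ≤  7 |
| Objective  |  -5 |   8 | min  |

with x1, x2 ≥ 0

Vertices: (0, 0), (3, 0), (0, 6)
(3, 0) with z = -15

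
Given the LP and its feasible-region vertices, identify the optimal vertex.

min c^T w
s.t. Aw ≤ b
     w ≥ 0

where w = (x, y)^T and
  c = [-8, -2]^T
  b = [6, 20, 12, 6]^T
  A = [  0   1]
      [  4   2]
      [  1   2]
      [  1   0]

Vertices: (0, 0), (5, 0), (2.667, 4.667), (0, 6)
(5, 0) with z = -40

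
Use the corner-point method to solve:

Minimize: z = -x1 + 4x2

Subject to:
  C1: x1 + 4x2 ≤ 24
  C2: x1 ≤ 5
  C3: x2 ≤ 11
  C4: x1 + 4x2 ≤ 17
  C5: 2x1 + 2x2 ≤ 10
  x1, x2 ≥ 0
Each vertex is the intersection of two constraint boundaries that also satisfies all remaining constraints:
  x1 = 0 and x2 = 0 → (0, 0)
  x1 = 5 and 2x1 + 2x2 = 10 → (5, 0)
  x1 + 4x2 = 17 and 2x1 + 2x2 = 10 → (1, 4)
  x1 + 4x2 = 17 and x1 = 0 → (0, 4.25)

Evaluating z = -x1 + 4x2 at each vertex:
  (0, 0): z = 0
  (5, 0): z = -5
  (1, 4): z = 15
  (0, 4.25): z = 17

The minimum is at (5, 0) with z = -5.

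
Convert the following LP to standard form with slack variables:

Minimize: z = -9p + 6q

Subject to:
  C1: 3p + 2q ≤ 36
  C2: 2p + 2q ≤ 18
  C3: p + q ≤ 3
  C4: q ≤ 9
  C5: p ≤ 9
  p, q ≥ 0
min z = -9p + 6q

s.t.
  3p + 2q + s1 = 36
  2p + 2q + s2 = 18
  p + q + s3 = 3
  q + s4 = 9
  p + s5 = 9
  p, q, s1, s2, s3, s4, s5 ≥ 0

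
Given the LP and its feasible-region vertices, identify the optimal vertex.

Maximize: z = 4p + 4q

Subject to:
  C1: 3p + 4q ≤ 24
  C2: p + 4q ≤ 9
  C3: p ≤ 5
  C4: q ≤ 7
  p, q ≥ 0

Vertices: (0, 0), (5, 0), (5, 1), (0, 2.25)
Evaluating z = 4p + 4q at each vertex:
  (0, 0): z = 0
  (5, 0): z = 20
  (5, 1): z = 24
  (0, 2.25): z = 9

The largest value is z = 24, attained at (5, 1).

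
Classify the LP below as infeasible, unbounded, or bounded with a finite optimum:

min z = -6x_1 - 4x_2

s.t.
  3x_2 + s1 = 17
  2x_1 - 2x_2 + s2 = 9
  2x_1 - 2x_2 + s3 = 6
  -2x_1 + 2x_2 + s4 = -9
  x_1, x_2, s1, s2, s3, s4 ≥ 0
The row 2x_1 - 2x_2 + s3 = 6 with s3 ≥ 0 requires 2x_1 - 2x_2 ≤ 6, while the row -2x_1 + 2x_2 + s4 = -9 with s4 ≥ 0 is equivalent to 2x_1 - 2x_2 ≥ 9. Together they would need 9 ≤ 2x_1 - 2x_2 ≤ 6, which is impossible since 9 > 6. No point satisfies all constraints.

The feasible region is empty; the LP is infeasible.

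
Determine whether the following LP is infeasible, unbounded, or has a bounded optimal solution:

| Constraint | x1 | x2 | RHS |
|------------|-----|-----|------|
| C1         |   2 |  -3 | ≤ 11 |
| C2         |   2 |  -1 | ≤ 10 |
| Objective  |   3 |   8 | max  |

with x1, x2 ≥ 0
Feasible point: (0, 0) satisfies every constraint, so the LP is feasible.
Direction d = (0, 1): for each constraint row a, a·d ≤ 0 —
  (2)(0) + (-3)(1) = -3 ≤ 0
  (2)(0) + (-1)(1) = -1 ≤ 0
and d ≥ 0, so (0, 0) + t·d stays feasible for every t ≥ 0. Along this ray z = 3x1 + 8x2 changes by 8 per unit t, so z → +∞.

Unbounded: there is a feasible ray along which z → +∞.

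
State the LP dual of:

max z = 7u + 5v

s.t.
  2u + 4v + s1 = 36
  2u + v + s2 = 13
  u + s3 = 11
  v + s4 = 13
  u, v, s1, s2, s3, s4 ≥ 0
Minimize: z = 36y1 + 13y2 + 11y3 + 13y4

Subject to:
  C1: -2y1 - 2y2 - y3 ≤ -7
  C2: -4y1 - y2 - y4 ≤ -5
  y1, y2, y3, y4 ≥ 0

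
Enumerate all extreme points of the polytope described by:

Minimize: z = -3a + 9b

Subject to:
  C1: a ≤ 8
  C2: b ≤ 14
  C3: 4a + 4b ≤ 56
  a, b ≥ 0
Each vertex is the intersection of two constraint boundaries that also satisfies all remaining constraints:
  a = 0 and b = 0 → (0, 0)
  a = 8 and b = 0 → (8, 0)
  a = 8 and 4a + 4b = 56 → (8, 6)
  b = 14 and 4a + 4b = 56 → (0, 14)

Vertices: (0, 0), (8, 0), (8, 6), (0, 14)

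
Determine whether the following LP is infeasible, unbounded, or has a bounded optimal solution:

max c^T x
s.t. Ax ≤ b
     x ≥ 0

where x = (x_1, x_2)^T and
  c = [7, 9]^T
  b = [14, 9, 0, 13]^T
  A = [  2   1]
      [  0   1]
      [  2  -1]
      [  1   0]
The point (2.5, 9) satisfies every constraint, so the LP is feasible; the constraints give x_1 ≤ 13 and x_2 ≤ 9, which with x_1, x_2 ≥ 0 keep the feasible region inside a bounded box. A feasible, bounded LP attains a finite optimum at a vertex.

Bounded optimum: z* = 98.5 at (2.5, 9).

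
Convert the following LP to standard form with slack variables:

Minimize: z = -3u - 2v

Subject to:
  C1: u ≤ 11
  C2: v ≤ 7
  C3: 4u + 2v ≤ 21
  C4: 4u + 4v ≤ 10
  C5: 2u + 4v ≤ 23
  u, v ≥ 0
min z = -3u - 2v

s.t.
  u + s1 = 11
  v + s2 = 7
  4u + 2v + s3 = 21
  4u + 4v + s4 = 10
  2u + 4v + s5 = 23
  u, v, s1, s2, s3, s4, s5 ≥ 0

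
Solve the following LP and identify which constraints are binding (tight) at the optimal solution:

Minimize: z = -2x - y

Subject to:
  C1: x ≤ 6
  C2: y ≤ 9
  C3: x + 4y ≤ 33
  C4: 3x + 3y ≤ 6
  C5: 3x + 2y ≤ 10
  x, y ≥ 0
Optimal: x = 2, y = 0
Binding: C4, y ≥ 0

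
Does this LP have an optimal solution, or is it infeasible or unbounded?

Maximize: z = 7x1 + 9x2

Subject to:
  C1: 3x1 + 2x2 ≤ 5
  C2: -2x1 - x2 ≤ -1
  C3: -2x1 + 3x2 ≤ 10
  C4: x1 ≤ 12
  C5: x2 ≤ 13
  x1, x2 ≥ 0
The point (0, 2.5) satisfies every constraint, so the LP is feasible; the constraints give x1 ≤ 12 and x2 ≤ 13, which with x1, x2 ≥ 0 keep the feasible region inside a bounded box. A feasible, bounded LP attains a finite optimum at a vertex.

Evaluating z = 7x1 + 9x2 at each vertex:
  (0.5, 0): z = 3.5
  (1.667, 0): z = 11.67
  (0, 2.5): z = 22.5
  (0, 1): z = 9

Bounded optimum: z* = 22.5 at (0, 2.5).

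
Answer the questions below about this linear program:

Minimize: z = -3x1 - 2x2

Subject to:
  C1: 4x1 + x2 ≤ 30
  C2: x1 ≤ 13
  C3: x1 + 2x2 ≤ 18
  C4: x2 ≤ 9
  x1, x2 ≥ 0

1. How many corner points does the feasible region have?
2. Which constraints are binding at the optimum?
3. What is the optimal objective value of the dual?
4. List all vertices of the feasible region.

1. 4
2. C1, C3
3. -30 (by strong duality, equal to the primal optimum)
4. (0, 0), (7.5, 0), (6, 6), (0, 9)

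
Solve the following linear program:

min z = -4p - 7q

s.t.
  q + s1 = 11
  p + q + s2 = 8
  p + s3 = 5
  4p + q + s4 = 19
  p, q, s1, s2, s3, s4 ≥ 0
Each vertex is the intersection of two constraint boundaries that also satisfies all remaining constraints:
  p = 0 and q = 0 → (0, 0)
  4p + q = 19 and q = 0 → (4.75, 0)
  p + q = 8 and 4p + q = 19 → (3.667, 4.333)
  p + q = 8 and p = 0 → (0, 8)

Evaluating z = -4p - 7q at each vertex:
  (0, 0): z = 0
  (4.75, 0): z = -19
  (3.667, 4.333): z = -45
  (0, 8): z = -56

The minimum is at (0, 8) with z = -56.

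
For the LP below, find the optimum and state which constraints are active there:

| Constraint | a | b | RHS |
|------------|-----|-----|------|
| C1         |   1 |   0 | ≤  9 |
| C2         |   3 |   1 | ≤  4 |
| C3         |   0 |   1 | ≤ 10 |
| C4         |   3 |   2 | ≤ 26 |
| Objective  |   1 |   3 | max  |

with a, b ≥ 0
Optimal: a = 0, b = 4
Binding: C2, a ≥ 0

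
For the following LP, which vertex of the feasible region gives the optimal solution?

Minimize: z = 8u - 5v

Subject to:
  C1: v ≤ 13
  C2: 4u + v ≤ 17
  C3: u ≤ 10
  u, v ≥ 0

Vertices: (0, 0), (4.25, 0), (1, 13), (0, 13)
Evaluating z = 8u - 5v at each vertex:
  (0, 0): z = 0
  (4.25, 0): z = 34
  (1, 13): z = -57
  (0, 13): z = -65

The smallest value is z = -65, attained at (0, 13).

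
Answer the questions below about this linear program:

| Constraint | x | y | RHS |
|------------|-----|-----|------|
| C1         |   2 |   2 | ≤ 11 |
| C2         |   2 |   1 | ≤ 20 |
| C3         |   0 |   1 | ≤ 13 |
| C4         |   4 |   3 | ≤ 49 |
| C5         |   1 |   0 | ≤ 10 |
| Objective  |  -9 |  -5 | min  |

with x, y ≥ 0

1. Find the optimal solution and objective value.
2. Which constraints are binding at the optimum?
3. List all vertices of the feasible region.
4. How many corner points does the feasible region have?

1. x = 5.5, y = 0, z = -49.5
2. C1, y ≥ 0
3. (0, 0), (5.5, 0), (0, 5.5)
4. 3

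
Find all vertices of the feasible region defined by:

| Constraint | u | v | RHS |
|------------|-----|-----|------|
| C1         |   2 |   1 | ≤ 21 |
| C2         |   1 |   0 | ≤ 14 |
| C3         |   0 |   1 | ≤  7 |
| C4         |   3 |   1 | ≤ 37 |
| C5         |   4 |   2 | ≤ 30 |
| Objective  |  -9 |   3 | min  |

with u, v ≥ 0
Each vertex is the intersection of two constraint boundaries that also satisfies all remaining constraints:
  u = 0 and v = 0 → (0, 0)
  4u + 2v = 30 and v = 0 → (7.5, 0)
  v = 7 and 4u + 2v = 30 → (4, 7)
  v = 7 and u = 0 → (0, 7)

Vertices: (0, 0), (7.5, 0), (4, 7), (0, 7)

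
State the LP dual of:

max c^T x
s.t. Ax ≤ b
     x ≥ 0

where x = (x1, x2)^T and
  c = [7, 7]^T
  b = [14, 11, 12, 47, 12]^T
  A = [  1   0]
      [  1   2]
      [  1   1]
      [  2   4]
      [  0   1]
Minimize: z = 14y1 + 11y2 + 12y3 + 47y4 + 12y5

Subject to:
  C1: -y1 - y2 - y3 - 2y4 ≤ -7
  C2: -2y2 - y3 - 4y4 - y5 ≤ -7
  y1, y2, y3, y4, y5 ≥ 0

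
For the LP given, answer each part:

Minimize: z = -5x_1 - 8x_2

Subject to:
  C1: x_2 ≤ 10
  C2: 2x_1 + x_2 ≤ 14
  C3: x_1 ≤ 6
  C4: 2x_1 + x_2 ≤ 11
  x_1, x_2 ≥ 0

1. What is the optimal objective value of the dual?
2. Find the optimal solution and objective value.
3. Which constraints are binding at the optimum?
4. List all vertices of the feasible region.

1. -82.5 (by strong duality, equal to the primal optimum)
2. x_1 = 0.5, x_2 = 10, z = -82.5
3. C1, C4
4. (0, 0), (5.5, 0), (0.5, 10), (0, 10)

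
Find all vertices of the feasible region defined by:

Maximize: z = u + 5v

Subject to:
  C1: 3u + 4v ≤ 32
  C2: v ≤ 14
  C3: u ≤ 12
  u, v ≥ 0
Each vertex is the intersection of two constraint boundaries that also satisfies all remaining constraints:
  u = 0 and v = 0 → (0, 0)
  3u + 4v = 32 and v = 0 → (10.67, 0)
  3u + 4v = 32 and u = 0 → (0, 8)

Vertices: (0, 0), (10.67, 0), (0, 8)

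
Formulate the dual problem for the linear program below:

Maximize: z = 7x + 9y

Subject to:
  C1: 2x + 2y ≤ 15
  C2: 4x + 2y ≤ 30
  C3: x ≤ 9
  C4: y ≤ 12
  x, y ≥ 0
Minimize: z = 15y1 + 30y2 + 9y3 + 12y4

Subject to:
  C1: -2y1 - 4y2 - y3 ≤ -7
  C2: -2y1 - 2y2 - y4 ≤ -9
  y1, y2, y3, y4 ≥ 0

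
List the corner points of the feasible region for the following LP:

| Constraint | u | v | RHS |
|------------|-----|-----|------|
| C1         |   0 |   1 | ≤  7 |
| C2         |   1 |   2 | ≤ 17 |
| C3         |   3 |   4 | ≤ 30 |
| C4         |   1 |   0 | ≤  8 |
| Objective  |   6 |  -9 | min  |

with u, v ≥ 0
Each vertex is the intersection of two constraint boundaries that also satisfies all remaining constraints:
  u = 0 and v = 0 → (0, 0)
  u = 8 and v = 0 → (8, 0)
  3u + 4v = 30 and u = 8 → (8, 1.5)
  v = 7 and 3u + 4v = 30 → (0.6667, 7)
  v = 7 and u = 0 → (0, 7)

Vertices: (0, 0), (8, 0), (8, 1.5), (0.6667, 7), (0, 7)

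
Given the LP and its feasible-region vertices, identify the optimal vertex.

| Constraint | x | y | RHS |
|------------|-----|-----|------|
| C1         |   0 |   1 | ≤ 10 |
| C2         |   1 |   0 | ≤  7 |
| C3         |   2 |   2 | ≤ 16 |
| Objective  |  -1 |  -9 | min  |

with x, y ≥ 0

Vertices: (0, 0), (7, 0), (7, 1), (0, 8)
Evaluating z = -x - 9y at each vertex:
  (0, 0): z = 0
  (7, 0): z = -7
  (7, 1): z = -16
  (0, 8): z = -72

The smallest value is z = -72, attained at (0, 8).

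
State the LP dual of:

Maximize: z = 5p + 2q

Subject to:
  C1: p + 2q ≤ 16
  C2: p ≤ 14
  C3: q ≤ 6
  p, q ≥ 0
Minimize: z = 16y1 + 14y2 + 6y3

Subject to:
  C1: -y1 - y2 ≤ -5
  C2: -2y1 - y3 ≤ -2
  y1, y2, y3 ≥ 0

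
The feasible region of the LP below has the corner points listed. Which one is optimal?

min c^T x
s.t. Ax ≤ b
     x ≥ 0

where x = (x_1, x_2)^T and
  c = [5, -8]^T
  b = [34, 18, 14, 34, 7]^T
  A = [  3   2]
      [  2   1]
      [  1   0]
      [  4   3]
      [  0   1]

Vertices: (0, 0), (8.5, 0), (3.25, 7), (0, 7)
(0, 7) with z = -56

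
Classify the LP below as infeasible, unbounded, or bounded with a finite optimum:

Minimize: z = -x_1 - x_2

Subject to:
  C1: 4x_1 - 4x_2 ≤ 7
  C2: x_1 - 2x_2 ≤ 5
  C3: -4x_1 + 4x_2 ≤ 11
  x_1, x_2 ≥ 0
Feasible point: (0, 0) satisfies every constraint, so the LP is feasible.
Direction d = (1, 1): for each constraint row a, a·d ≤ 0 —
  (4)(1) + (-4)(1) = 0 ≤ 0
  (1)(1) + (-2)(1) = -1 ≤ 0
  (-4)(1) + (4)(1) = 0 ≤ 0
and d ≥ 0, so (0, 0) + t·d stays feasible for every t ≥ 0. Along this ray z = -x_1 - x_2 changes by -2 per unit t, so z → −∞.

Unbounded — the objective can decrease without bound over the feasible region.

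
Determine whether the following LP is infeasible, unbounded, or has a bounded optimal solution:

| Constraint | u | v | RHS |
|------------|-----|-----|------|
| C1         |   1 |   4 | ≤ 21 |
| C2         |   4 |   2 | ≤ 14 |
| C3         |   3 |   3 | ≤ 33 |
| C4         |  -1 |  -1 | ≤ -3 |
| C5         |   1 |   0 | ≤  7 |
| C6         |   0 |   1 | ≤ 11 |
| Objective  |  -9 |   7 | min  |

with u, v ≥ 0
The point (3.5, 0) satisfies every constraint, so the LP is feasible; the constraints give u ≤ 7 and v ≤ 11, which with u, v ≥ 0 keep the feasible region inside a bounded box. A feasible, bounded LP attains a finite optimum at a vertex.

Evaluating z = -9u + 7v at each vertex:
  (3, 0): z = -27
  (3.5, 0): z = -31.5
  (1, 5): z = 26
  (0, 5.25): z = 36.75
  (0, 3): z = 21

Bounded optimum: z* = -31.5 at (3.5, 0).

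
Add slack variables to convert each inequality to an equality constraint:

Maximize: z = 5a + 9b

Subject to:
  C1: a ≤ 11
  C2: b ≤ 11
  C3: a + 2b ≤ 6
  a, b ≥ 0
max z = 5a + 9b

s.t.
  a + s1 = 11
  b + s2 = 11
  a + 2b + s3 = 6
  a, b, s1, s2, s3 ≥ 0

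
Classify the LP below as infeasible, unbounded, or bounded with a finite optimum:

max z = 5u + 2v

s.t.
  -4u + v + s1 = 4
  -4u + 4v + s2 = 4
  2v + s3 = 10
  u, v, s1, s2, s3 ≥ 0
Feasible point: (0, 0) satisfies every constraint, so the LP is feasible.
Direction d = (1, 0): for each constraint row a, a·d ≤ 0 —
  (-4)(1) + (1)(0) = -4 ≤ 0
  (-4)(1) + (4)(0) = -4 ≤ 0
  (0)(1) + (2)(0) = 0 ≤ 0
and d ≥ 0, so (0, 0) + t·d stays feasible for every t ≥ 0. Along this ray z = 5u + 2v changes by 5 per unit t, so z → +∞.

Unbounded — the objective can increase without bound over the feasible region.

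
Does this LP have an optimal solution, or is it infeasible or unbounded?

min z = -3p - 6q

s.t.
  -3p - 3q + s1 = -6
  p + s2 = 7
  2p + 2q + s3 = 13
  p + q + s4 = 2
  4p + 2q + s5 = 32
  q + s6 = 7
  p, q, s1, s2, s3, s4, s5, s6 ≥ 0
The point (0, 2) satisfies every constraint, so the LP is feasible; the constraints give p ≤ 7 and q ≤ 7, which with p, q ≥ 0 keep the feasible region inside a bounded box. A feasible, bounded LP attains a finite optimum at a vertex.

The LP has an optimal solution: (0, 2) with z = -12.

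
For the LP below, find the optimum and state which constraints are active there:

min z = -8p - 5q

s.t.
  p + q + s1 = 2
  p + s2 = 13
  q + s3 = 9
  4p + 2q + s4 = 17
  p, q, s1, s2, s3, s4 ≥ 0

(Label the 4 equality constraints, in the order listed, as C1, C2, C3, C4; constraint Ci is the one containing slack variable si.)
Optimal: p = 2, q = 0
Slack at optimum:
  C1: slack = 0 (binding)
  C2: slack = 11
  C3: slack = 9
  C4: slack = 9
  p ≥ 0: p = 2
  q ≥ 0: q = 0 (binding)
Binding constraints: C1, q ≥ 0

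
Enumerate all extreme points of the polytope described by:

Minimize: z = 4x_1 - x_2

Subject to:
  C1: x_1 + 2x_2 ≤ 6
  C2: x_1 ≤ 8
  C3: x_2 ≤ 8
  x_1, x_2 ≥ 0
Each vertex is the intersection of two constraint boundaries that also satisfies all remaining constraints:
  x_1 = 0 and x_2 = 0 → (0, 0)
  x_1 + 2x_2 = 6 and x_2 = 0 → (6, 0)
  x_1 + 2x_2 = 6 and x_1 = 0 → (0, 3)

Vertices: (0, 0), (6, 0), (0, 3)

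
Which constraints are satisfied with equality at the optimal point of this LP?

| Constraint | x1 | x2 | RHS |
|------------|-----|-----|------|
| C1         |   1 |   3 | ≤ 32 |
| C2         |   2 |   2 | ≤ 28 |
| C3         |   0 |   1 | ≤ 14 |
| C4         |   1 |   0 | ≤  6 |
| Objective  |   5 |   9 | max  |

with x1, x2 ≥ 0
Optimal: x1 = 5, x2 = 9
Binding: C1, C2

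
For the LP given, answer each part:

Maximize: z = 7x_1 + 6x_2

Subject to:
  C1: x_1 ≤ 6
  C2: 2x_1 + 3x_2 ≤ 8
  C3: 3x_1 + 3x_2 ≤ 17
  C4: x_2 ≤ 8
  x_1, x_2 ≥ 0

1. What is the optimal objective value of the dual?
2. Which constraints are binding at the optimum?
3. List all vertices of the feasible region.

1. 28 (by strong duality, equal to the primal optimum)
2. C2, x_2 ≥ 0
3. (0, 0), (4, 0), (0, 2.667)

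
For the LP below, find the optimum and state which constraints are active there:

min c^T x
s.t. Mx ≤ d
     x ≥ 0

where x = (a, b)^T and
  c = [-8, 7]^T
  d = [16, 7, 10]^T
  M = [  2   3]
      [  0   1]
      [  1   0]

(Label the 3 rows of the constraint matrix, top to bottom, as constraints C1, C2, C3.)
Optimal: a = 8, b = 0
Slack at optimum:
  C1: slack = 0 (binding)
  C2: slack = 7
  C3: slack = 2
  a ≥ 0: a = 8
  b ≥ 0: b = 0 (binding)
Binding constraints: C1, b ≥ 0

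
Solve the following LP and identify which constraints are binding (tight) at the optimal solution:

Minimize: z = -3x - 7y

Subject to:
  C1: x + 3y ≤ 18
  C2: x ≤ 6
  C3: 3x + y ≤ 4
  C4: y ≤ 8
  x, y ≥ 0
Optimal: x = 0, y = 4
Slack at optimum:
  C1: slack = 6
  C2: slack = 6
  C3: slack = 0 (binding)
  C4: slack = 4
  x ≥ 0: x = 0 (binding)
  y ≥ 0: y = 4
Binding constraints: C3, x ≥ 0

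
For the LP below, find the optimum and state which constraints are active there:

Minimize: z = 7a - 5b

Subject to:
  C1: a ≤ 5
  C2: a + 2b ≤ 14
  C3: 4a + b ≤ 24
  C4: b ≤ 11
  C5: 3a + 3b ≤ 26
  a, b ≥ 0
Optimal: a = 0, b = 7
Binding: C2, a ≥ 0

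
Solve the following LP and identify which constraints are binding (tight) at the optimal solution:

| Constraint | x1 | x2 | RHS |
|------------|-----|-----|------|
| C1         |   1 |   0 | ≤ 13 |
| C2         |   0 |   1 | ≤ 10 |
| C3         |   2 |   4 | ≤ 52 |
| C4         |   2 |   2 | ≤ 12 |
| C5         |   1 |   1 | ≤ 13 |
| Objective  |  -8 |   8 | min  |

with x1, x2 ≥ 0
Optimal: x1 = 6, x2 = 0
Binding: C4, x2 ≥ 0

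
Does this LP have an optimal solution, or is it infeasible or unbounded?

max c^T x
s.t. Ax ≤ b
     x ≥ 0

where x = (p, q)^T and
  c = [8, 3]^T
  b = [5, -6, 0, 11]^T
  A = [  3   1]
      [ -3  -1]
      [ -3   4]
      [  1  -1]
One constraint requires 3p + q ≤ 5, while the constraint -3p - q ≤ -6 is equivalent to 3p + q ≥ 6. Together they would need 6 ≤ 3p + q ≤ 5, which is impossible since 6 > 5. No point satisfies all constraints.

The feasible region is empty; the LP is infeasible.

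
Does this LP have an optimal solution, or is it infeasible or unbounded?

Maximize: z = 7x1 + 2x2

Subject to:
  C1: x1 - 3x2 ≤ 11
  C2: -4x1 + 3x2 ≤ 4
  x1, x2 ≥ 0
Feasible point: (0, 0) satisfies every constraint, so the LP is feasible.
Direction d = (1, 1): for each constraint row a, a·d ≤ 0 —
  (1)(1) + (-3)(1) = -2 ≤ 0
  (-4)(1) + (3)(1) = -1 ≤ 0
and d ≥ 0, so (0, 0) + t·d stays feasible for every t ≥ 0. Along this ray z = 7x1 + 2x2 changes by 9 per unit t, so z → +∞.

The LP is unbounded; z can be made arbitrarily large.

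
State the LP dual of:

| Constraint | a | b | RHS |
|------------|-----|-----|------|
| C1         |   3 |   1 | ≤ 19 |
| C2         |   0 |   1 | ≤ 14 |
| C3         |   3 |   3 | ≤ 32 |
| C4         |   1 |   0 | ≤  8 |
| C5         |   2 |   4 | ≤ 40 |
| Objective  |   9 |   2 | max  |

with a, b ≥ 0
Minimize: z = 19y1 + 14y2 + 32y3 + 8y4 + 40y5

Subject to:
  C1: -3y1 - 3y3 - y4 - 2y5 ≤ -9
  C2: -y1 - y2 - 3y3 - 4y5 ≤ -2
  y1, y2, y3, y4, y5 ≥ 0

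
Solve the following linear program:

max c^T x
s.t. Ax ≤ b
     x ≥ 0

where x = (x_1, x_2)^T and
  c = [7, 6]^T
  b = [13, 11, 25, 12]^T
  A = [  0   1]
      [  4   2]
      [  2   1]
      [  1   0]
Each vertex is the intersection of two constraint boundaries that also satisfies all remaining constraints:
  x_1 = 0 and x_2 = 0 → (0, 0)
  4x_1 + 2x_2 = 11 and x_2 = 0 → (2.75, 0)
  4x_1 + 2x_2 = 11 and x_1 = 0 → (0, 5.5)

Evaluating z = 7x_1 + 6x_2 at each vertex:
  (0, 0): z = 0
  (2.75, 0): z = 19.25
  (0, 5.5): z = 33

The maximum is at (0, 5.5) with z = 33.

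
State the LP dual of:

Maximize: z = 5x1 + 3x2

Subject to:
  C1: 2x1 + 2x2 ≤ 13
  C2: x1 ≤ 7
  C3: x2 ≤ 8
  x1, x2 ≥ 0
Minimize: z = 13y1 + 7y2 + 8y3

Subject to:
  C1: -2y1 - y2 ≤ -5
  C2: -2y1 - y3 ≤ -3
  y1, y2, y3 ≥ 0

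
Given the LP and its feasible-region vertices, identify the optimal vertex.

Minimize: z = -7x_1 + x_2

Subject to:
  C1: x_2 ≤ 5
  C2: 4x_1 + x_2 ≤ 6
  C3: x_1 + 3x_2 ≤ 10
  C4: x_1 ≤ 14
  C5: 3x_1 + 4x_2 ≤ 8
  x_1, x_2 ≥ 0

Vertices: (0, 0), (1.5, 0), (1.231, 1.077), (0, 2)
(1.5, 0) with z = -10.5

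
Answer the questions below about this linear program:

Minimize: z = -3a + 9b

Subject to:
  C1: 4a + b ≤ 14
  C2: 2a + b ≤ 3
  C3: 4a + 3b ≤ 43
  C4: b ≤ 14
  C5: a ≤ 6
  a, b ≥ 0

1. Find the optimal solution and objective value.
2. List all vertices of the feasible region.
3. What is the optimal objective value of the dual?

1. a = 1.5, b = 0, z = -4.5
2. (0, 0), (1.5, 0), (0, 3)
3. -4.5 (by strong duality, equal to the primal optimum)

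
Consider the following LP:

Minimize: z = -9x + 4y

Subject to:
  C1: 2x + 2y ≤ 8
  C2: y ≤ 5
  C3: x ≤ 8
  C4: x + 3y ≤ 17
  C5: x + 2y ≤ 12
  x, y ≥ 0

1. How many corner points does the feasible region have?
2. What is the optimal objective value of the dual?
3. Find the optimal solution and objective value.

1. 3
2. -36 (by strong duality, equal to the primal optimum)
3. x = 4, y = 0, z = -36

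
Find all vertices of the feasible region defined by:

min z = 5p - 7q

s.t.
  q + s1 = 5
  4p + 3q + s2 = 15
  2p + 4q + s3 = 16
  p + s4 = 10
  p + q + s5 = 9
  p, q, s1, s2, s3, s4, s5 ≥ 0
Each vertex is the intersection of two constraint boundaries that also satisfies all remaining constraints:
  p = 0 and q = 0 → (0, 0)
  4p + 3q = 15 and q = 0 → (3.75, 0)
  4p + 3q = 15 and 2p + 4q = 16 → (1.2, 3.4)
  2p + 4q = 16 and p = 0 → (0, 4)

Vertices: (0, 0), (3.75, 0), (1.2, 3.4), (0, 4)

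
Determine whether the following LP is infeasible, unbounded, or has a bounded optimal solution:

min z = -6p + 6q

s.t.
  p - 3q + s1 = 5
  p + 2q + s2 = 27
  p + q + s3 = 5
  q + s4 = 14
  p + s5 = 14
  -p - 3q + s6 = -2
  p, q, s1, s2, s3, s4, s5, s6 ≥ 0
The point (5, 0) satisfies every constraint, so the LP is feasible; the constraints give p ≤ 14 and q ≤ 14, which with p, q ≥ 0 keep the feasible region inside a bounded box. A feasible, bounded LP attains a finite optimum at a vertex.

Evaluating z = -6p + 6q at each vertex:
  (0, 0.6667): z = 4
  (2, 0): z = -12
  (5, 0): z = -30
  (0, 5): z = 30

Feasible with finite optimum z* = -30 at (5, 0).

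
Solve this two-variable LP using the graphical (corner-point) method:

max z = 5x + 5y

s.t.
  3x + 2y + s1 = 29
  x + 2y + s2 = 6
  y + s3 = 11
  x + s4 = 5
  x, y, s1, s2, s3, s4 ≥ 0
Each vertex is the intersection of two constraint boundaries that also satisfies all remaining constraints:
  x = 0 and y = 0 → (0, 0)
  x = 5 and y = 0 → (5, 0)
  x + 2y = 6 and x = 5 → (5, 0.5)
  x + 2y = 6 and x = 0 → (0, 3)

Evaluating z = 5x + 5y at each vertex:
  (0, 0): z = 0
  (5, 0): z = 25
  (5, 0.5): z = 27.5
  (0, 3): z = 15

The maximum is at (5, 0.5) with z = 27.5.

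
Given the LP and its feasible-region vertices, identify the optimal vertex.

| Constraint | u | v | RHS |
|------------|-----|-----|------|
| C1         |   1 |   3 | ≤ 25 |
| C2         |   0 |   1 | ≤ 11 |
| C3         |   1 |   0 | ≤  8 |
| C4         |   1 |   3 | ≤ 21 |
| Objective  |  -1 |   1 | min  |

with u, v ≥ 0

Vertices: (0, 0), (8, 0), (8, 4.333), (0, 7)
Evaluating z = -u + v at each vertex:
  (0, 0): z = 0
  (8, 0): z = -8
  (8, 4.333): z = -3.667
  (0, 7): z = 7

The smallest value is z = -8, attained at (8, 0).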